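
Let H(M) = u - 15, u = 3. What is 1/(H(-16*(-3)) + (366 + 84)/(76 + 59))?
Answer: -3/26 ≈ -0.11538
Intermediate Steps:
H(M) = -12 (H(M) = 3 - 15 = -12)
1/(H(-16*(-3)) + (366 + 84)/(76 + 59)) = 1/(-12 + (366 + 84)/(76 + 59)) = 1/(-12 + 450/135) = 1/(-12 + 450*(1/135)) = 1/(-12 + 10/3) = 1/(-26/3) = -3/26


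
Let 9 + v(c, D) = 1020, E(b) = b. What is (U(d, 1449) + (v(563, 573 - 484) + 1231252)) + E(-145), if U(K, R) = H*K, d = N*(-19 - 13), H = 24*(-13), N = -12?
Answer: 1112310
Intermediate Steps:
H = -312
v(c, D) = 1011 (v(c, D) = -9 + 1020 = 1011)
d = 384 (d = -12*(-19 - 13) = -12*(-32) = 384)
U(K, R) = -312*K
(U(d, 1449) + (v(563, 573 - 484) + 1231252)) + E(-145) = (-312*384 + (1011 + 1231252)) - 145 = (-119808 + 1232263) - 145 = 1112455 - 145 = 1112310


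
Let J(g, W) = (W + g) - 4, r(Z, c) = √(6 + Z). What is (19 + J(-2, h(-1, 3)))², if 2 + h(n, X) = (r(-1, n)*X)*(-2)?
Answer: 301 - 132*√5 ≈ 5.8390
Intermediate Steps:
h(n, X) = -2 - 2*X*√5 (h(n, X) = -2 + (√(6 - 1)*X)*(-2) = -2 + (√5*X)*(-2) = -2 + (X*√5)*(-2) = -2 - 2*X*√5)
J(g, W) = -4 + W + g
(19 + J(-2, h(-1, 3)))² = (19 + (-4 + (-2 - 2*3*√5) - 2))² = (19 + (-4 + (-2 - 6*√5) - 2))² = (19 + (-8 - 6*√5))² = (11 - 6*√5)²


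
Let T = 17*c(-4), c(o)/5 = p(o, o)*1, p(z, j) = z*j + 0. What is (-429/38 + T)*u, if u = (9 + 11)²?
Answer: 10250200/19 ≈ 5.3948e+5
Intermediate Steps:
p(z, j) = j*z (p(z, j) = j*z + 0 = j*z)
c(o) = 5*o² (c(o) = 5*((o*o)*1) = 5*(o²*1) = 5*o²)
T = 1360 (T = 17*(5*(-4)²) = 17*(5*16) = 17*80 = 1360)
u = 400 (u = 20² = 400)
(-429/38 + T)*u = (-429/38 + 1360)*400 = (51251/38)*400 = 10250200/19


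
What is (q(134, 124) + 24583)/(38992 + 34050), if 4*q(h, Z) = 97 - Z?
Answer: 98305/292168 ≈ 0.33647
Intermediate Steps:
q(h, Z) = 97/4 - Z/4 (q(h, Z) = (97 - Z)/4 = 97/4 - Z/4)
(q(134, 124) + 24583)/(38992 + 34050) = ((97/4 - ¼*124) + 24583)/(38992 + 34050) = ((97/4 - 31) + 24583)/73042 = (-27/4 + 24583)*(1/73042) = (98305/4)*(1/73042) = 98305/292168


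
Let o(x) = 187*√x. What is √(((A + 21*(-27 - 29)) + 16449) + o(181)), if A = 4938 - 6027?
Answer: √(14184 + 187*√181) ≈ 129.23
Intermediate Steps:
A = -1089
√(((A + 21*(-27 - 29)) + 16449) + o(181)) = √(((-1089 + 21*(-27 - 29)) + 16449) + 187*√181) = √(((-1089 + 21*(-56)) + 16449) + 187*√181) = √(((-1089 - 1176) + 16449) + 187*√181) = √((-2265 + 16449) + 187*√181) = √(14184 + 187*√181)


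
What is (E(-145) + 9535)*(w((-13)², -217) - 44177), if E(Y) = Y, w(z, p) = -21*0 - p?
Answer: -412784400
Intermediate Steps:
w(z, p) = -p (w(z, p) = 0 - p = -p)
(E(-145) + 9535)*(w((-13)², -217) - 44177) = (-145 + 9535)*(-1*(-217) - 44177) = 9390*(217 - 44177) = 9390*(-43960) = -412784400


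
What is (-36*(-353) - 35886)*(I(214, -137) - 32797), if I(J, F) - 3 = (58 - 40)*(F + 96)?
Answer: 777204696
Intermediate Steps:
I(J, F) = 1731 + 18*F (I(J, F) = 3 + (58 - 40)*(F + 96) = 3 + 18*(96 + F) = 3 + (1728 + 18*F) = 1731 + 18*F)
(-36*(-353) - 35886)*(I(214, -137) - 32797) = (-36*(-353) - 35886)*((1731 + 18*(-137)) - 32797) = (12708 - 35886)*((1731 - 2466) - 32797) = -23178*(-735 - 32797) = -23178*(-33532) = 777204696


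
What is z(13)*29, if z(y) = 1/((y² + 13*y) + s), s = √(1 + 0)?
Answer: 29/339 ≈ 0.085546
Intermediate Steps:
s = 1 (s = √1 = 1)
z(y) = 1/(1 + y² + 13*y) (z(y) = 1/((y² + 13*y) + 1) = 1/(1 + y² + 13*y))
z(13)*29 = 29/(1 + 13² + 13*13) = 29/(1 + 169 + 169) = 29/339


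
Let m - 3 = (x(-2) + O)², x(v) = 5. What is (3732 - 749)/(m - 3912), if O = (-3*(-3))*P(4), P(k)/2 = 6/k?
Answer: -2983/2885 ≈ -1.0340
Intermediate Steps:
P(k) = 12/k (P(k) = 2*(6/k) = 12/k)
O = 27 (O = (-3*(-3))*(12/4) = 9*(12*(¼)) = 9*3 = 27)
m = 1027 (m = 3 + (5 + 27)² = 3 + 32² = 3 + 1024 = 1027)
(3732 - 749)/(m - 3912) = (3732 - 749)/(1027 - 3912) = 2983/(-2885) = 2983*(-1/2885) = -2983/2885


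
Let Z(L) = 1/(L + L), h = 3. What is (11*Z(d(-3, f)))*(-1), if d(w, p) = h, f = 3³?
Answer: -11/6 ≈ -1.8333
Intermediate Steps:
f = 27
d(w, p) = 3
Z(L) = 1/(2*L)
(11*Z(d(-3, f)))*(-1) = (11*((½)/3))*(-1) = (11*((½)*(⅓)))*(-1) = (11*(⅙))*(-1) = (11/6)*(-1) = -11/6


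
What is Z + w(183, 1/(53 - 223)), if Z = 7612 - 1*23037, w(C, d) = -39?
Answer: -15464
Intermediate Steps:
Z = -15425 (Z = 7612 - 23037 = -15425)
Z + w(183, 1/(53 - 223)) = -15425 - 39 = -15464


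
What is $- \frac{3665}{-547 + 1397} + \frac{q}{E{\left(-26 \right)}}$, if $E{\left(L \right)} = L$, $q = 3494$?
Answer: $- \frac{306519}{2210} \approx -138.7$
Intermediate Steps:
$- \frac{3665}{-547 + 1397} + \frac{q}{E{\left(-26 \right)}} = - \frac{3665}{-547 + 1397} + \frac{3494}{-26} = - \frac{3665}{850} + 3494 \left(- \frac{1}{26}\right) = \left(-3665\right) \frac{1}{850} - \frac{1747}{13} = - \frac{733}{170} - \frac{1747}{13} = - \frac{306519}{2210}$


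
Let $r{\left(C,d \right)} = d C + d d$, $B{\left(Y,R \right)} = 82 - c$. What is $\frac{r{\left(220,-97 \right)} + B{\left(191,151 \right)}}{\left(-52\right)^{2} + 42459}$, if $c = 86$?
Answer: $- \frac{11935}{45163} \approx -0.26427$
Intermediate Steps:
$B{\left(Y,R \right)} = -4$ ($B{\left(Y,R \right)} = 82 - 86 = -4$)
$r{\left(C,d \right)} = d^{2} + C d$ ($r{\left(C,d \right)} = C d + d^{2} = d^{2} + C d$)
$\frac{r{\left(220,-97 \right)} + B{\left(191,151 \right)}}{\left(-52\right)^{2} + 42459} = \frac{- 97 \left(220 - 97\right) - 4}{\left(-52\right)^{2} + 42459} = \frac{\left(-97\right) 123 - 4}{2704 + 42459} = \frac{-11931 - 4}{45163} = \left(-11935\right) \frac{1}{45163} = - \frac{11935}{45163}$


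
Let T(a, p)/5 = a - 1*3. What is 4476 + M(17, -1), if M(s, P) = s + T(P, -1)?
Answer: 4473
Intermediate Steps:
T(a, p) = -15 + 5*a (T(a, p) = 5*(a - 1*3) = 5*(a - 3) = 5*(-3 + a) = -15 + 5*a)
M(s, P) = -15 + s + 5*P (M(s, P) = s + (-15 + 5*P) = -15 + s + 5*P)
4476 + M(17, -1) = 4476 + (-15 + 17 + 5*(-1)) = 4476 + (-15 + 17 - 5) = 4476 - 3 = 4473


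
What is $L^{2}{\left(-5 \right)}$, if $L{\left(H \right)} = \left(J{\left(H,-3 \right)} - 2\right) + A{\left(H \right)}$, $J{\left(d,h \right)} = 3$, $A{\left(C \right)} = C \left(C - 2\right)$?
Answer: $1296$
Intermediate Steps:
$A{\left(C \right)} = C \left(-2 + C\right)$
$L{\left(H \right)} = 1 + H \left(-2 + H\right)$ ($L{\left(H \right)} = \left(3 - 2\right) + H \left(-2 + H\right) = 1 + H \left(-2 + H\right)$)
$L^{2}{\left(-5 \right)} = \left(1 - 5 \left(-2 - 5\right)\right)^{2} = \left(1 - -35\right)^{2} = \left(1 + 35\right)^{2} = 36^{2} = 1296$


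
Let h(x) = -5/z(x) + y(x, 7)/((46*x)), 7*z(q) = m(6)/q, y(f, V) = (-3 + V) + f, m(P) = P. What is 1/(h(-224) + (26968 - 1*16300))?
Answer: 7728/92540389 ≈ 8.3509e-5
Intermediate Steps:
y(f, V) = -3 + V + f
z(q) = 6/(7*q) (z(q) = (6/q)/7 = 6/(7*q))
h(x) = -35*x/6 + (4 + x)/(46*x) (h(x) = -5*7*x/6 + (-3 + 7 + x)/((46*x)) = -35*x/6 + (4 + x)*(1/(46*x)) = -35*x/6 + (4 + x)/(46*x))
1/(h(-224) + (26968 - 1*16300)) = 1/((1/138)*(12 - 805*(-224)**2 + 3*(-224))/(-224) + (26968 - 1*16300)) = 1/((1/138)*(-1/224)*(12 - 805*50176 - 672) + (26968 - 16300)) = 1/((1/138)*(-1/224)*(12 - 40391680 - 672) + 10668) = 1/((1/138)*(-1/224)*(-40392340) + 10668) = 1/(10098085/7728 + 10668) = 1/(92540389/7728) = 7728/92540389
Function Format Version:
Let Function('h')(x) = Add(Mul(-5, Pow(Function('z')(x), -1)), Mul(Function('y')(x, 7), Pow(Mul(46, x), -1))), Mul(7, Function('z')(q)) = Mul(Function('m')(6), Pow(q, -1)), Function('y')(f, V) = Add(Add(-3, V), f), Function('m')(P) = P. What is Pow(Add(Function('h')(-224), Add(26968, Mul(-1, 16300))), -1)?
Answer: Rational(7728, 92540389) ≈ 8.3509e-5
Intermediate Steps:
Function('y')(f, V) = Add(-3, V, f)
Function('z')(q) = Mul(Rational(6, 7), Pow(q, -1)) (Function('z')(q) = Mul(Rational(1, 7), Mul(6, Pow(q, -1))) = Mul(Rational(6, 7), Pow(q, -1)))
Function('h')(x) = Add(Mul(Rational(-35, 6), x), Mul(Rational(1, 46), Pow(x, -1), Add(4, x))) (Function('h')(x) = Add(Mul(-5, Pow(Mul(Rational(6, 7), Pow(x, -1)), -1)), Mul(Add(-3, 7, x), Pow(Mul(46, x), -1))) = Add(Mul(-5, Mul(Rational(7, 6), x)), Mul(Add(4, x), Mul(Rational(1, 46), Pow(x, -1)))) = Add(Mul(Rational(-35, 6), x), Mul(Rational(1, 46), Pow(x, -1), Add(4, x))))
Pow(Add(Function('h')(-224), Add(26968, Mul(-1, 16300))), -1) = Pow(Add(Mul(Rational(1, 138), Pow(-224, -1), Add(12, Mul(-805, Pow(-224, 2)), Mul(3, -224))), Add(26968, Mul(-1, 16300))), -1) = Pow(Add(Mul(Rational(1, 138), Rational(-1, 224), Add(12, Mul(-805, 50176), -672)), Add(26968, -16300)), -1) = Pow(Add(Mul(Rational(1, 138), Rational(-1, 224), Add(12, -40391680, -672)), 10668), -1) = Pow(Add(Mul(Rational(1, 138), Rational(-1, 224), -40392340), 10668), -1) = Pow(Add(Rational(10098085, 7728), 10668), -1) = Pow(Rational(92540389, 7728), -1) = Rational(7728, 92540389)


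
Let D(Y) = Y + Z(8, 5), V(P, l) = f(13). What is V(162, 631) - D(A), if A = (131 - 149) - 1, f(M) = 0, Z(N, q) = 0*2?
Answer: 19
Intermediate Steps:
Z(N, q) = 0
V(P, l) = 0
A = -19 (A = -18 - 1 = -19)
D(Y) = Y (D(Y) = Y + 0 = Y)
V(162, 631) - D(A) = 0 - 1*(-19) = 0 + 19 = 19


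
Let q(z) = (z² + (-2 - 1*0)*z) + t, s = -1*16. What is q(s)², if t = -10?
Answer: 77284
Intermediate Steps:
s = -16
q(z) = -10 + z² - 2*z (q(z) = (z² + (-2 - 1*0)*z) - 10 = (z² + (-2 + 0)*z) - 10 = (z² - 2*z) - 10 = -10 + z² - 2*z)
q(s)² = (-10 + (-16)² - 2*(-16))² = (-10 + 256 + 32)² = 278² = 77284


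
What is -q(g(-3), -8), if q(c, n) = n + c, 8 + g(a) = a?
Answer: 19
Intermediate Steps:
g(a) = -8 + a
q(c, n) = c + n
-q(g(-3), -8) = -((-8 - 3) - 8) = -(-11 - 8) = -1*(-19) = 19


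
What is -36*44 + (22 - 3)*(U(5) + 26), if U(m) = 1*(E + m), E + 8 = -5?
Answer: -1242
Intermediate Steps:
E = -13 (E = -8 - 5 = -13)
U(m) = -13 + m (U(m) = 1*(-13 + m) = -13 + m)
-36*44 + (22 - 3)*(U(5) + 26) = -36*44 + (22 - 3)*((-13 + 5) + 26) = -1584 + 19*(-8 + 26) = -1584 + 19*18 = -1584 + 342 = -1242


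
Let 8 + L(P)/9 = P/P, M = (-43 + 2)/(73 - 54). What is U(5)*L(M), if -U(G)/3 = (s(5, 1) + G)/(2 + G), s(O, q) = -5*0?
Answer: 135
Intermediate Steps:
s(O, q) = 0
M = -41/19 ≈ -2.1579
U(G) = -3*G/(2 + G) (U(G) = -3*(0 + G)/(2 + G) = -3*G/(2 + G))
L(P) = -63 (L(P) = -72 + 9*(P/P) = -72 + 9*1 = -72 + 9 = -63)
U(5)*L(M) = -3*5/(2 + 5)*(-63) = -3*5/7*(-63) = -3*5*⅐*(-63) = -15/7*(-63) = 135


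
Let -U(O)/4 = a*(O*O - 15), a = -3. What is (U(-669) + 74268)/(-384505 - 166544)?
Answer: -1814940/183683 ≈ -9.8808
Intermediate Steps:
U(O) = -180 + 12*O**2 (U(O) = -(-12)*(O*O - 15) = -(-12)*(O**2 - 15) = -(-12)*(-15 + O**2) = -4*(45 - 3*O**2) = -180 + 12*O**2)
(U(-669) + 74268)/(-384505 - 166544) = ((-180 + 12*(-669)**2) + 74268)/(-384505 - 166544) = ((-180 + 12*447561) + 74268)/(-551049) = ((-180 + 5370732) + 74268)*(-1/551049) = (5370552 + 74268)*(-1/551049) = 5444820*(-1/551049) = -1814940/183683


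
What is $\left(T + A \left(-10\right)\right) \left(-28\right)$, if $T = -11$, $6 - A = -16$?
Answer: $6468$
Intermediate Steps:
$A = 22$ ($A = 6 - -16 = 6 + 16 = 22$)
$\left(T + A \left(-10\right)\right) \left(-28\right) = \left(-11 + 22 \left(-10\right)\right) \left(-28\right) = \left(-11 - 220\right) \left(-28\right) = \left(-231\right) \left(-28\right) = 6468$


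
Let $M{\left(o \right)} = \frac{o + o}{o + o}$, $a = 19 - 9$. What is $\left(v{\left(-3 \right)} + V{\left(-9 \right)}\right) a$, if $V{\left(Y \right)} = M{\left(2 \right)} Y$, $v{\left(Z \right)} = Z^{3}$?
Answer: $-360$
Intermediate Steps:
$a = 10$
$M{\left(o \right)} = 1$ ($M{\left(o \right)} = \frac{2 o}{2 o} = 2 o \frac{1}{2 o} = 1$)
$V{\left(Y \right)} = Y$ ($V{\left(Y \right)} = 1 Y = Y$)
$\left(v{\left(-3 \right)} + V{\left(-9 \right)}\right) a = \left(\left(-3\right)^{3} - 9\right) 10 = \left(-27 - 9\right) 10 = \left(-36\right) 10 = -360$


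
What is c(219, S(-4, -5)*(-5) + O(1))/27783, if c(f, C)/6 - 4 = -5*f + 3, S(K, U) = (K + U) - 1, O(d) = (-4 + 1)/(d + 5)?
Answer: -2176/9261 ≈ -0.23496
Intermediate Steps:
O(d) = -3/(5 + d)
S(K, U) = -1 + K + U
c(f, C) = 42 - 30*f (c(f, C) = 24 + 6*(-5*f + 3) = 24 + 6*(3 - 5*f) = 24 + (18 - 30*f) = 42 - 30*f)
c(219, S(-4, -5)*(-5) + O(1))/27783 = (42 - 30*219)/27783 = (42 - 6570)*(1/27783) = -6528*1/27783 = -2176/9261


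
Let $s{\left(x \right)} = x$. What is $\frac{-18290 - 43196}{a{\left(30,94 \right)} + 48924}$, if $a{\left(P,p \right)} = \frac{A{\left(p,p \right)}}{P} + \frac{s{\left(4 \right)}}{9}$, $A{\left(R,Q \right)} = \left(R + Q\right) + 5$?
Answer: $- \frac{5533740}{4403779} \approx -1.2566$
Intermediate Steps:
$A{\left(R,Q \right)} = 5 + Q + R$ ($A{\left(R,Q \right)} = \left(Q + R\right) + 5 = 5 + Q + R$)
$a{\left(P,p \right)} = \frac{4}{9} + \frac{5 + 2 p}{P}$ ($a{\left(P,p \right)} = \frac{5 + p + p}{P} + \frac{4}{9} = \frac{5 + 2 p}{P} + 4 \cdot \frac{1}{9} = \frac{5 + 2 p}{P} + \frac{4}{9} = \frac{4}{9} + \frac{5 + 2 p}{P}$)
$\frac{-18290 - 43196}{a{\left(30,94 \right)} + 48924} = \frac{-18290 - 43196}{\frac{45 + 4 \cdot 30 + 18 \cdot 94}{9 \cdot 30} + 48924} = - \frac{61486}{\frac{1}{9} \cdot \frac{1}{30} \left(45 + 120 + 1692\right) + 48924} = - \frac{61486}{\frac{1}{9} \cdot \frac{1}{30} \cdot 1857 + 48924} = - \frac{61486}{\frac{619}{90} + 48924} = - \frac{61486}{\frac{4403779}{90}} = \left(-61486\right) \frac{90}{4403779} = - \frac{5533740}{4403779}$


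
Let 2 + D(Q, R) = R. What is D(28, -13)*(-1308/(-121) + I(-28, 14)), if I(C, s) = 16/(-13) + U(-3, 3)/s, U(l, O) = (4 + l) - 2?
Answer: -3140685/22022 ≈ -142.62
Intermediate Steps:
D(Q, R) = -2 + R
U(l, O) = 2 + l
I(C, s) = -16/13 - 1/s (I(C, s) = 16/(-13) + (2 - 3)/s = 16*(-1/13) - 1/s = -16/13 - 1/s)
D(28, -13)*(-1308/(-121) + I(-28, 14)) = (-2 - 13)*(-1308/(-121) + (-16/13 - 1/14)) = -15*(-1308*(-1/121) + (-16/13 - 1*1/14)) = -15*(1308/121 + (-16/13 - 1/14)) = -15*(1308/121 - 237/182) = -15*209379/22022 = -3140685/22022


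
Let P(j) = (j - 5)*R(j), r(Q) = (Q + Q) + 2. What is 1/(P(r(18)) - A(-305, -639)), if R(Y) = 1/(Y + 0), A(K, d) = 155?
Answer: -38/5857 ≈ -0.0064880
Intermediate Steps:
R(Y) = 1/Y
r(Q) = 2 + 2*Q (r(Q) = 2*Q + 2 = 2 + 2*Q)
P(j) = (-5 + j)/j (P(j) = (j - 5)/j = (-5 + j)/j)
1/(P(r(18)) - A(-305, -639)) = 1/((-5 + (2 + 2*18))/(2 + 2*18) - 1*155) = 1/((-5 + (2 + 36))/(2 + 36) - 155) = 1/((-5 + 38)/38 - 155) = 1/((1/38)*33 - 155) = 1/(33/38 - 155) = 1/(-5857/38) = -38/5857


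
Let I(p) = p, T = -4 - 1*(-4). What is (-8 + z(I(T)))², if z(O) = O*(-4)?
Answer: 64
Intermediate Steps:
T = 0 (T = -4 + 4 = 0)
z(O) = -4*O
(-8 + z(I(T)))² = (-8 - 4*0)² = (-8 + 0)² = (-8)² = 64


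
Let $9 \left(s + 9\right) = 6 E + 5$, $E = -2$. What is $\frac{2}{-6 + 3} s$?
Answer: $\frac{176}{27} \approx 6.5185$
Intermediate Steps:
$s = - \frac{88}{9}$ ($s = -9 + \frac{6 \left(-2\right) + 5}{9} = -9 + \frac{-12 + 5}{9} = -9 + \frac{1}{9} \left(-7\right) = -9 - \frac{7}{9} = - \frac{88}{9} \approx -9.7778$)
$\frac{2}{-6 + 3} s = \frac{2}{-6 + 3} \left(- \frac{88}{9}\right) = \frac{2}{-3} \left(- \frac{88}{9}\right) = 2 \left(- \frac{1}{3}\right) \left(- \frac{88}{9}\right) = \left(- \frac{2}{3}\right) \left(- \frac{88}{9}\right) = \frac{176}{27}$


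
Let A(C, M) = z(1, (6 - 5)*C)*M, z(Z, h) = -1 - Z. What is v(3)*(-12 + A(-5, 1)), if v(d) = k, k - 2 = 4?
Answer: -84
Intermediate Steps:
k = 6 (k = 2 + 4 = 6)
v(d) = 6
A(C, M) = -2*M (A(C, M) = (-1 - 1*1)*M = (-1 - 1)*M = -2*M)
v(3)*(-12 + A(-5, 1)) = 6*(-12 - 2*1) = 6*(-12 - 2) = 6*(-14) = -84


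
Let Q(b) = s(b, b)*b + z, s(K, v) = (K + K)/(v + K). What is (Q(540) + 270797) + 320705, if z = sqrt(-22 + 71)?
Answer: 592049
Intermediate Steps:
z = 7 (z = sqrt(49) = 7)
s(K, v) = 2*K/(K + v) (s(K, v) = (2*K)/(K + v) = 2*K/(K + v))
Q(b) = 7 + b (Q(b) = (2*b/(b + b))*b + 7 = (2*b/((2*b)))*b + 7 = (2*b*(1/(2*b)))*b + 7 = 1*b + 7 = b + 7 = 7 + b)
(Q(540) + 270797) + 320705 = ((7 + 540) + 270797) + 320705 = (547 + 270797) + 320705 = 271344 + 320705 = 592049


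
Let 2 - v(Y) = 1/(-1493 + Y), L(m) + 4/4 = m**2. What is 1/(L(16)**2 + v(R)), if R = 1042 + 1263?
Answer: 812/52801923 ≈ 1.5378e-5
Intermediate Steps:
R = 2305
L(m) = -1 + m**2
v(Y) = 2 - 1/(-1493 + Y)
1/(L(16)**2 + v(R)) = 1/((-1 + 16**2)**2 + (-2987 + 2*2305)/(-1493 + 2305)) = 1/((-1 + 256)**2 + (-2987 + 4610)/812) = 1/(255**2 + (1/812)*1623) = 1/(65025 + 1623/812) = 1/(52801923/812) = 812/52801923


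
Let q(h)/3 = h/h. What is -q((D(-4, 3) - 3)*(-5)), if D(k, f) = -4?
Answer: -3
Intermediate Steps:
q(h) = 3 (q(h) = 3*(h/h) = 3*1 = 3)
-q((D(-4, 3) - 3)*(-5)) = -1*3 = -3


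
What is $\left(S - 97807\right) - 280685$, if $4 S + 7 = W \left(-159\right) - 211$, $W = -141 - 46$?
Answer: $- \frac{1484453}{4} \approx -3.7111 \cdot 10^{5}$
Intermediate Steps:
$W = -187$ ($W = -141 - 46 = -187$)
$S = \frac{29515}{4}$ ($S = - \frac{7}{4} + \frac{\left(-187\right) \left(-159\right) - 211}{4} = - \frac{7}{4} + \frac{29733 - 211}{4} = - \frac{7}{4} + \frac{1}{4} \cdot 29522 = - \frac{7}{4} + \frac{14761}{2} = \frac{29515}{4} \approx 7378.8$)
$\left(S - 97807\right) - 280685 = \left(\frac{29515}{4} - 97807\right) - 280685 = - \frac{361713}{4} - 280685 = - \frac{1484453}{4}$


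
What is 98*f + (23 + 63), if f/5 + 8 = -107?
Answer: -56264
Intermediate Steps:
f = -575 (f = -40 + 5*(-107) = -40 - 535 = -575)
98*f + (23 + 63) = 98*(-575) + (23 + 63) = -56350 + 86 = -56264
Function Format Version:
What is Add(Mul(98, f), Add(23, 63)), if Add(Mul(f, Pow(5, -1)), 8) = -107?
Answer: -56264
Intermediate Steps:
f = -575 (f = Add(-40, Mul(5, -107)) = Add(-40, -535) = -575)
Add(Mul(98, f), Add(23, 63)) = Add(Mul(98, -575), Add(23, 63)) = Add(-56350, 86) = -56264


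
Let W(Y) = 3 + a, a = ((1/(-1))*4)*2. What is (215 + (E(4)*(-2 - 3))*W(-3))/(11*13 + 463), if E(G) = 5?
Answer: 170/303 ≈ 0.56106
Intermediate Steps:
a = -8 (a = ((1*(-1))*4)*2 = -1*4*2 = -4*2 = -8)
W(Y) = -5 (W(Y) = 3 - 8 = -5)
(215 + (E(4)*(-2 - 3))*W(-3))/(11*13 + 463) = (215 + (5*(-2 - 3))*(-5))/(11*13 + 463) = (215 + (5*(-5))*(-5))/(143 + 463) = (215 - 25*(-5))/606 = (215 + 125)*(1/606) = 340*(1/606) = 170/303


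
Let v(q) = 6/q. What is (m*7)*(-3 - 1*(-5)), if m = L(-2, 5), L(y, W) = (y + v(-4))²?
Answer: 343/2 ≈ 171.50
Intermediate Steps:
L(y, W) = (-3/2 + y)² (L(y, W) = (y + 6/(-4))² = (y + 6*(-¼))² = (y - 3/2)² = (-3/2 + y)²)
m = 49/4 (m = (-3 + 2*(-2))²/4 = (-3 - 4)²/4 = (¼)*(-7)² = (¼)*49 = 49/4 ≈ 12.250)
(m*7)*(-3 - 1*(-5)) = ((49/4)*7)*(-3 - 1*(-5)) = 343*(-3 + 5)/4 = (343/4)*2 = 343/2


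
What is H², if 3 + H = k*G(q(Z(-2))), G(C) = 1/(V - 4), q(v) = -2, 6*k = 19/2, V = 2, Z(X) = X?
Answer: 8281/576 ≈ 14.377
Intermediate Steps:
k = 19/12 (k = (19/2)/6 = (19*(½))/6 = (⅙)*(19/2) = 19/12 ≈ 1.5833)
G(C) = -½ (G(C) = 1/(2 - 4) = 1/(-2) = -½)
H = -91/24 (H = -3 + (19/12)*(-½) = -3 - 19/24 = -91/24 ≈ -3.7917)
H² = (-91/24)² = 8281/576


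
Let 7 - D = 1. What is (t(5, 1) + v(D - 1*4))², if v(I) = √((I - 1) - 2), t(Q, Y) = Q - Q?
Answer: -1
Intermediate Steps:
D = 6 (D = 7 - 1*1 = 7 - 1 = 6)
t(Q, Y) = 0
v(I) = √(-3 + I) (v(I) = √((-1 + I) - 2) = √(-3 + I))
(t(5, 1) + v(D - 1*4))² = (0 + √(-3 + (6 - 1*4)))² = (0 + √(-3 + (6 - 4)))² = (0 + √(-3 + 2))² = (0 + √(-1))² = (0 + I)² = I² = -1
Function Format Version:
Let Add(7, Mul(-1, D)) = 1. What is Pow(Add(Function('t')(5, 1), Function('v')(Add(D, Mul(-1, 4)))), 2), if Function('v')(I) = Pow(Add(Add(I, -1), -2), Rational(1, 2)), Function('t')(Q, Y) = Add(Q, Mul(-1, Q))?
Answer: -1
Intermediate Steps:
D = 6 (D = Add(7, Mul(-1, 1)) = Add(7, -1) = 6)
Function('t')(Q, Y) = 0
Function('v')(I) = Pow(Add(-3, I), Rational(1, 2)) (Function('v')(I) = Pow(Add(Add(-1, I), -2), Rational(1, 2)) = Pow(Add(-3, I), Rational(1, 2)))
Pow(Add(Function('t')(5, 1), Function('v')(Add(D, Mul(-1, 4)))), 2) = Pow(Add(0, Pow(Add(-3, Add(6, Mul(-1, 4))), Rational(1, 2))), 2) = Pow(Add(0, Pow(Add(-3, Add(6, -4)), Rational(1, 2))), 2) = Pow(Add(0, Pow(Add(-3, 2), Rational(1, 2))), 2) = Pow(Add(0, Pow(-1, Rational(1, 2))), 2) = Pow(Add(0, I), 2) = Pow(I, 2) = -1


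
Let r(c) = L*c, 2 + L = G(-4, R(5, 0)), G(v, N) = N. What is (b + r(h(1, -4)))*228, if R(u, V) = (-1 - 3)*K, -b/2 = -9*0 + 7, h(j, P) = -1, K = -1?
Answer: -3648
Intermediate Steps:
b = -14 (b = -2*(-9*0 + 7) = -2*(0 + 7) = -2*7 = -14)
R(u, V) = 4 (R(u, V) = (-1 - 3)*(-1) = -4*(-1) = 4)
L = 2 (L = -2 + 4 = 2)
r(c) = 2*c
(b + r(h(1, -4)))*228 = (-14 + 2*(-1))*228 = (-14 - 2)*228 = -16*228 = -3648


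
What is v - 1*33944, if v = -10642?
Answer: -44586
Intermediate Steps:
v - 1*33944 = -10642 - 1*33944 = -10642 - 33944 = -44586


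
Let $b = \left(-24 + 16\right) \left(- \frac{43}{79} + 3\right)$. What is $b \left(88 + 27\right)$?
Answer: $- \frac{178480}{79} \approx -2259.2$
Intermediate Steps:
$b = - \frac{1552}{79}$ ($b = - 8 \left(\left(-43\right) \frac{1}{79} + 3\right) = - 8 \left(- \frac{43}{79} + 3\right) = \left(-8\right) \frac{194}{79} = - \frac{1552}{79} \approx -19.646$)
$b \left(88 + 27\right) = - \frac{1552 \left(88 + 27\right)}{79} = \left(- \frac{1552}{79}\right) 115 = - \frac{178480}{79}$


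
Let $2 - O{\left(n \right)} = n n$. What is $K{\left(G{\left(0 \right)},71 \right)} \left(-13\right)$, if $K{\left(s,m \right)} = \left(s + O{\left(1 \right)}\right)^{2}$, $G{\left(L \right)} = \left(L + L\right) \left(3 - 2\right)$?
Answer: $-13$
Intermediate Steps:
$O{\left(n \right)} = 2 - n^{2}$ ($O{\left(n \right)} = 2 - n n = 2 - n^{2}$)
$G{\left(L \right)} = 2 L$ ($G{\left(L \right)} = 2 L 1 = 2 L$)
$K{\left(s,m \right)} = \left(1 + s\right)^{2}$ ($K{\left(s,m \right)} = \left(s + \left(2 - 1^{2}\right)\right)^{2} = \left(s + \left(2 - 1\right)\right)^{2} = \left(s + 1\right)^{2} = \left(1 + s\right)^{2}$)
$K{\left(G{\left(0 \right)},71 \right)} \left(-13\right) = \left(1 + 2 \cdot 0\right)^{2} \left(-13\right) = \left(1 + 0\right)^{2} \left(-13\right) = 1^{2} \left(-13\right) = 1 \left(-13\right) = -13$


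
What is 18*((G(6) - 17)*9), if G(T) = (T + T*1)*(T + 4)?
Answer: 16686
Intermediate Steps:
G(T) = 2*T*(4 + T) (G(T) = (T + T)*(4 + T) = (2*T)*(4 + T) = 2*T*(4 + T))
18*((G(6) - 17)*9) = 18*((2*6*(4 + 6) - 17)*9) = 18*((2*6*10 - 17)*9) = 18*((120 - 17)*9) = 18*(103*9) = 18*927 = 16686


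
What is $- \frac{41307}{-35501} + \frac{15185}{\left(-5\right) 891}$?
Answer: $- \frac{71012000}{31631391} \approx -2.245$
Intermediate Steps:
$- \frac{41307}{-35501} + \frac{15185}{\left(-5\right) 891} = \left(-41307\right) \left(- \frac{1}{35501}\right) + \frac{15185}{-4455} = \frac{41307}{35501} + 15185 \left(- \frac{1}{4455}\right) = \frac{41307}{35501} - \frac{3037}{891} = - \frac{71012000}{31631391}$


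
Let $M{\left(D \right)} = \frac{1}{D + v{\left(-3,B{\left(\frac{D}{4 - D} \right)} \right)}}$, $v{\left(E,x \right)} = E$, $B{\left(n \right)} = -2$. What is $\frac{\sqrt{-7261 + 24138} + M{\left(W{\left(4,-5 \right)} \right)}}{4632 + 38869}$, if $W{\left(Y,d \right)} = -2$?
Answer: $- \frac{1}{217505} + \frac{\sqrt{16877}}{43501} \approx 0.0029818$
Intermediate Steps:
$M{\left(D \right)} = \frac{1}{-3 + D}$ ($M{\left(D \right)} = \frac{1}{D - 3} = \frac{1}{-3 + D}$)
$\frac{\sqrt{-7261 + 24138} + M{\left(W{\left(4,-5 \right)} \right)}}{4632 + 38869} = \frac{\sqrt{-7261 + 24138} + \frac{1}{-3 - 2}}{4632 + 38869} = \frac{\sqrt{16877} + \frac{1}{-5}}{43501} = \left(\sqrt{16877} - \frac{1}{5}\right) \frac{1}{43501} = \left(- \frac{1}{5} + \sqrt{16877}\right) \frac{1}{43501} = - \frac{1}{217505} + \frac{\sqrt{16877}}{43501}$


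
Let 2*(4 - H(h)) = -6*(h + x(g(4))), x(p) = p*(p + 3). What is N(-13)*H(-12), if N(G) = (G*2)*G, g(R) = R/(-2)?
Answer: -12844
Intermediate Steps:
g(R) = -R/2 (g(R) = R*(-½) = -R/2)
N(G) = 2*G² (N(G) = (2*G)*G = 2*G²)
x(p) = p*(3 + p)
H(h) = -2 + 3*h (H(h) = 4 - (-3)*(h + (-½*4)*(3 - ½*4)) = 4 - (-3)*(h - 2*(3 - 2)) = 4 - (-3)*(h - 2*1) = 4 - (-3)*(h - 2) = 4 - (-3)*(-2 + h) = 4 - (12 - 6*h)/2 = 4 + (-6 + 3*h) = -2 + 3*h)
N(-13)*H(-12) = (2*(-13)²)*(-2 + 3*(-12)) = (2*169)*(-2 - 36) = 338*(-38) = -12844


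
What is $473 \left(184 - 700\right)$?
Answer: $-244068$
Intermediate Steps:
$473 \left(184 - 700\right) = 473 \left(-516\right) = -244068$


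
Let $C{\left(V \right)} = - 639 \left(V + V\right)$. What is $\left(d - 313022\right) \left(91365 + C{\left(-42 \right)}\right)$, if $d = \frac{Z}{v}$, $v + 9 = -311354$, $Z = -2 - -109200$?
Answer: $- \frac{1087401141798888}{23951} \approx -4.5401 \cdot 10^{10}$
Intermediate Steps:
$C{\left(V \right)} = - 1278 V$ ($C{\left(V \right)} = - 639 \cdot 2 V = - 1278 V$)
$Z = 109198$ ($Z = -2 + 109200 = 109198$)
$v = -311363$ ($v = -9 - 311354 = -311363$)
$d = - \frac{109198}{311363}$ ($d = \frac{109198}{-311363} = 109198 \left(- \frac{1}{311363}\right) = - \frac{109198}{311363} \approx -0.35071$)
$\left(d - 313022\right) \left(91365 + C{\left(-42 \right)}\right) = \left(- \frac{109198}{311363} - 313022\right) \left(91365 - -53676\right) = - \frac{97463578184 \left(91365 + 53676\right)}{311363} = \left(- \frac{97463578184}{311363}\right) 145041 = - \frac{1087401141798888}{23951}$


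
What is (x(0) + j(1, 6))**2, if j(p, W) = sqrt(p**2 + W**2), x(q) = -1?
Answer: (1 - sqrt(37))**2 ≈ 25.834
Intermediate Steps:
j(p, W) = sqrt(W**2 + p**2)
(x(0) + j(1, 6))**2 = (-1 + sqrt(6**2 + 1**2))**2 = (-1 + sqrt(36 + 1))**2 = (-1 + sqrt(37))**2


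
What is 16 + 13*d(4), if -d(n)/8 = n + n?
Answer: -816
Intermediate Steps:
d(n) = -16*n (d(n) = -8*(n + n) = -16*n)
16 + 13*d(4) = 16 + 13*(-16*4) = 16 + 13*(-64) = 16 - 832 = -816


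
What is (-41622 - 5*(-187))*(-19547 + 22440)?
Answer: -117707491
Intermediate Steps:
(-41622 - 5*(-187))*(-19547 + 22440) = (-41622 + 935)*2893 = -40687*2893 = -117707491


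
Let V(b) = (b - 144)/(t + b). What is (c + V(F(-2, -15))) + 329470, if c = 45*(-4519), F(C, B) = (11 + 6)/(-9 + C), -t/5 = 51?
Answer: 355898131/2822 ≈ 1.2612e+5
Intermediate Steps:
t = -255 (t = -5*51 = -255)
F(C, B) = 17/(-9 + C)
V(b) = (-144 + b)/(-255 + b) (V(b) = (b - 144)/(-255 + b) = (-144 + b)/(-255 + b))
c = -203355
(c + V(F(-2, -15))) + 329470 = (-203355 + (-144 + 17/(-9 - 2))/(-255 + 17/(-9 - 2))) + 329470 = (-203355 + (-144 + 17/(-11))/(-255 + 17/(-11))) + 329470 = (-203355 + (-144 + 17*(-1/11))/(-255 + 17*(-1/11))) + 329470 = (-203355 + (-144 - 17/11)/(-255 - 17/11)) + 329470 = (-203355 - 1601/11/(-2822/11)) + 329470 = (-203355 - 11/2822*(-1601/11)) + 329470 = (-203355 + 1601/2822) + 329470 = -573866209/2822 + 329470 = 355898131/2822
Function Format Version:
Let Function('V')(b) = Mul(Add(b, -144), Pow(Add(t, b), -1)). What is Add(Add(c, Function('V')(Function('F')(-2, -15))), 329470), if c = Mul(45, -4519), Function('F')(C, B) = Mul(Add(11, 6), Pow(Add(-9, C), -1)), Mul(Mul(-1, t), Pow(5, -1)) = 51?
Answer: Rational(355898131, 2822) ≈ 1.2612e+5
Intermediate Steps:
t = -255 (t = Mul(-5, 51) = -255)
Function('F')(C, B) = Mul(17, Pow(Add(-9, C), -1))
Function('V')(b) = Mul(Pow(Add(-255, b), -1), Add(-144, b)) (Function('V')(b) = Mul(Add(b, -144), Pow(Add(-255, b), -1)) = Mul(Add(-144, b), Pow(Add(-255, b), -1)) = Mul(Pow(Add(-255, b), -1), Add(-144, b)))
c = -203355
Add(Add(c, Function('V')(Function('F')(-2, -15))), 329470) = Add(Add(-203355, Mul(Pow(Add(-255, Mul(17, Pow(Add(-9, -2), -1))), -1), Add(-144, Mul(17, Pow(Add(-9, -2), -1))))), 329470) = Add(Add(-203355, Mul(Pow(Add(-255, Mul(17, Pow(-11, -1))), -1), Add(-144, Mul(17, Pow(-11, -1))))), 329470) = Add(Add(-203355, Mul(Pow(Add(-255, Mul(17, Rational(-1, 11))), -1), Add(-144, Mul(17, Rational(-1, 11))))), 329470) = Add(Add(-203355, Mul(Pow(Add(-255, Rational(-17, 11)), -1), Add(-144, Rational(-17, 11)))), 329470) = Add(Add(-203355, Mul(Pow(Rational(-2822, 11), -1), Rational(-1601, 11))), 329470) = Add(Add(-203355, Mul(Rational(-11, 2822), Rational(-1601, 11))), 329470) = Add(Add(-203355, Rational(1601, 2822)), 329470) = Add(Rational(-573866209, 2822), 329470) = Rational(355898131, 2822)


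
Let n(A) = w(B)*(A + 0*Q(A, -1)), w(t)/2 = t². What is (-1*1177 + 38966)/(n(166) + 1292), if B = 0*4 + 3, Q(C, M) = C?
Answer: 37789/4280 ≈ 8.8292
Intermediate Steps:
B = 3 (B = 0 + 3 = 3)
w(t) = 2*t²
n(A) = 18*A (n(A) = (2*3²)*(A + 0*A) = (2*9)*(A + 0) = 18*A)
(-1*1177 + 38966)/(n(166) + 1292) = (-1*1177 + 38966)/(18*166 + 1292) = (-1177 + 38966)/(2988 + 1292) = 37789/4280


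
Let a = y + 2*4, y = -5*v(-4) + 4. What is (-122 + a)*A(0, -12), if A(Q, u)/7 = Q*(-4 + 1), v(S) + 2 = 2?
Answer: 0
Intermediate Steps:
v(S) = 0 (v(S) = -2 + 2 = 0)
A(Q, u) = -21*Q (A(Q, u) = 7*(Q*(-4 + 1)) = 7*(Q*(-3)) = 7*(-3*Q) = -21*Q)
y = 4 (y = -5*0 + 4 = 0 + 4 = 4)
a = 12 (a = 4 + 2*4 = 4 + 8 = 12)
(-122 + a)*A(0, -12) = (-122 + 12)*(-21*0) = -110*0 = 0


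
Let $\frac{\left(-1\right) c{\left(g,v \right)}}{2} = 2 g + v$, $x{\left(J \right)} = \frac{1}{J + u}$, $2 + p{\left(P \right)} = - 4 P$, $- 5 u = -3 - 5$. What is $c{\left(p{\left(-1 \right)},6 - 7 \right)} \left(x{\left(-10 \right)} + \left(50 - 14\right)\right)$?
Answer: $- \frac{1507}{7} \approx -215.29$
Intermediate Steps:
$u = \frac{8}{5}$ ($u = - \frac{-3 - 5}{5} = \left(- \frac{1}{5}\right) \left(-8\right) = \frac{8}{5} \approx 1.6$)
$p{\left(P \right)} = -2 - 4 P$
$x{\left(J \right)} = \frac{1}{\frac{8}{5} + J}$ ($x{\left(J \right)} = \frac{1}{J + \frac{8}{5}} = \frac{1}{\frac{8}{5} + J}$)
$c{\left(g,v \right)} = - 4 g - 2 v$ ($c{\left(g,v \right)} = - 2 \left(2 g + v\right) = - 2 \left(v + 2 g\right) = - 4 g - 2 v$)
$c{\left(p{\left(-1 \right)},6 - 7 \right)} \left(x{\left(-10 \right)} + \left(50 - 14\right)\right) = \left(- 4 \left(-2 - -4\right) - 2 \left(6 - 7\right)\right) \left(\frac{5}{8 + 5 \left(-10\right)} + \left(50 - 14\right)\right) = \left(- 4 \left(-2 + 4\right) - 2 \left(6 - 7\right)\right) \left(\frac{5}{8 - 50} + \left(50 - 14\right)\right) = \left(\left(-4\right) 2 - -2\right) \left(\frac{5}{-42} + 36\right) = \left(-8 + 2\right) \left(5 \left(- \frac{1}{42}\right) + 36\right) = - 6 \left(- \frac{5}{42} + 36\right) = \left(-6\right) \frac{1507}{42} = - \frac{1507}{7}$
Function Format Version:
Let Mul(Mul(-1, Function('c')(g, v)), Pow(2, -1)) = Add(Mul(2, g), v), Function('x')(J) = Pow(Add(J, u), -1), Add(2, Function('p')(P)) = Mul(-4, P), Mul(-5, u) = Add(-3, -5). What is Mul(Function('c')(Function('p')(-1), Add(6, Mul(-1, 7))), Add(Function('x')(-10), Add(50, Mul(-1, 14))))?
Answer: Rational(-1507, 7) ≈ -215.29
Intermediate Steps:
u = Rational(8, 5) (u = Mul(Rational(-1, 5), Add(-3, -5)) = Mul(Rational(-1, 5), -8) = Rational(8, 5) ≈ 1.6000)
Function('p')(P) = Add(-2, Mul(-4, P))
Function('x')(J) = Pow(Add(Rational(8, 5), J), -1) (Function('x')(J) = Pow(Add(J, Rational(8, 5)), -1) = Pow(Add(Rational(8, 5), J), -1))
Function('c')(g, v) = Add(Mul(-4, g), Mul(-2, v)) (Function('c')(g, v) = Mul(-2, Add(Mul(2, g), v)) = Mul(-2, Add(v, Mul(2, g))) = Add(Mul(-4, g), Mul(-2, v)))
Mul(Function('c')(Function('p')(-1), Add(6, Mul(-1, 7))), Add(Function('x')(-10), Add(50, Mul(-1, 14)))) = Mul(Add(Mul(-4, Add(-2, Mul(-4, -1))), Mul(-2, Add(6, Mul(-1, 7)))), Add(Mul(5, Pow(Add(8, Mul(5, -10)), -1)), Add(50, Mul(-1, 14)))) = Mul(Add(Mul(-4, Add(-2, 4)), Mul(-2, Add(6, -7))), Add(Mul(5, Pow(Add(8, -50), -1)), Add(50, -14))) = Mul(Add(Mul(-4, 2), Mul(-2, -1)), Add(Mul(5, Pow(-42, -1)), 36)) = Mul(Add(-8, 2), Add(Mul(5, Rational(-1, 42)), 36)) = Mul(-6, Add(Rational(-5, 42), 36)) = Mul(-6, Rational(1507, 42)) = Rational(-1507, 7)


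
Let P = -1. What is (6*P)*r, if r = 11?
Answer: -66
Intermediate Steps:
(6*P)*r = (6*(-1))*11 = -6*11 = -66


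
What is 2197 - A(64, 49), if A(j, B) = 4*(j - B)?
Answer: 2137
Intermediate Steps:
A(j, B) = -4*B + 4*j
2197 - A(64, 49) = 2197 - (-4*49 + 4*64) = 2197 - (-196 + 256) = 2197 - 1*60 = 2197 - 60 = 2137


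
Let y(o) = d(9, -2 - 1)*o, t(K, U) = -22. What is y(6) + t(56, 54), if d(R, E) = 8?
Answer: 26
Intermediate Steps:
y(o) = 8*o
y(6) + t(56, 54) = 8*6 - 22 = 48 - 22 = 26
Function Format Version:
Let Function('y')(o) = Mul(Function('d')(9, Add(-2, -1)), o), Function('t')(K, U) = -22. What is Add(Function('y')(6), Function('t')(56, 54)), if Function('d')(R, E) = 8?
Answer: 26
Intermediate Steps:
Function('y')(o) = Mul(8, o)
Add(Function('y')(6), Function('t')(56, 54)) = Add(Mul(8, 6), -22) = Add(48, -22) = 26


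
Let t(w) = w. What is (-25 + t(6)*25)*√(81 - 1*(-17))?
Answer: 875*√2 ≈ 1237.4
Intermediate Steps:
(-25 + t(6)*25)*√(81 - 1*(-17)) = (-25 + 6*25)*√(81 - 1*(-17)) = (-25 + 150)*√(81 + 17) = 125*√98 = 125*(7*√2) = 875*√2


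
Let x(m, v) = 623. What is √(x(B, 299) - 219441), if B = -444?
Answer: I*√218818 ≈ 467.78*I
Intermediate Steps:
√(x(B, 299) - 219441) = √(623 - 219441) = √(-218818) = I*√218818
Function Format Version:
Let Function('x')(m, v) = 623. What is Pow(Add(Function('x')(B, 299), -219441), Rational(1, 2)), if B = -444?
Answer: Mul(I, Pow(218818, Rational(1, 2))) ≈ Mul(467.78, I)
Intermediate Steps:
Pow(Add(Function('x')(B, 299), -219441), Rational(1, 2)) = Pow(Add(623, -219441), Rational(1, 2)) = Pow(-218818, Rational(1, 2)) = Mul(I, Pow(218818, Rational(1, 2)))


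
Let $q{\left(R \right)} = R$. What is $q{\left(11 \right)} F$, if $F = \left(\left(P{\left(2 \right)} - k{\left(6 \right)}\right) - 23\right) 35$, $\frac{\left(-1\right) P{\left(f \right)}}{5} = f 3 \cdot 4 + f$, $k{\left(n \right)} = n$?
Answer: $-61215$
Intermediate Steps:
$P{\left(f \right)} = - 65 f$ ($P{\left(f \right)} = - 5 \left(f 3 \cdot 4 + f\right) = - 5 \left(3 f 4 + f\right) = - 5 \left(12 f + f\right) = - 5 \cdot 13 f = - 65 f$)
$F = -5565$ ($F = \left(\left(\left(-65\right) 2 - 6\right) - 23\right) 35 = \left(\left(-130 - 6\right) - 23\right) 35 = \left(-136 - 23\right) 35 = \left(-159\right) 35 = -5565$)
$q{\left(11 \right)} F = 11 \left(-5565\right) = -61215$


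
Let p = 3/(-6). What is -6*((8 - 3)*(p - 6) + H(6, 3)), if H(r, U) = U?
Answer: 177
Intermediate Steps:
p = -1/2 (p = 3*(-1/6) = -1/2 ≈ -0.50000)
-6*((8 - 3)*(p - 6) + H(6, 3)) = -6*((8 - 3)*(-1/2 - 6) + 3) = -6*(5*(-13/2) + 3) = -6*(-65/2 + 3) = -6*(-59/2) = 177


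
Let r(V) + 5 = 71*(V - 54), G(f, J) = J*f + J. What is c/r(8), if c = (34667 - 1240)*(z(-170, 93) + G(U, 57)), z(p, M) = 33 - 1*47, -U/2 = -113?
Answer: -432043975/3271 ≈ -1.3208e+5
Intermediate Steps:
U = 226 (U = -2*(-113) = 226)
z(p, M) = -14 (z(p, M) = 33 - 47 = -14)
G(f, J) = J + J*f
r(V) = -3839 + 71*V (r(V) = -5 + 71*(V - 54) = -5 + 71*(-54 + V) = -5 + (-3834 + 71*V) = -3839 + 71*V)
c = 432043975 (c = (34667 - 1240)*(-14 + 57*(1 + 226)) = 33427*(-14 + 57*227) = 33427*(-14 + 12939) = 33427*12925 = 432043975)
c/r(8) = 432043975/(-3839 + 71*8) = 432043975/(-3839 + 568) = 432043975/(-3271) = 432043975*(-1/3271) = -432043975/3271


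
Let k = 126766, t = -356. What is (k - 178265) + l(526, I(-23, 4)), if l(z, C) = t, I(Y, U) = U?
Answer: -51855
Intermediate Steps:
l(z, C) = -356
(k - 178265) + l(526, I(-23, 4)) = (126766 - 178265) - 356 = -51499 - 356 = -51855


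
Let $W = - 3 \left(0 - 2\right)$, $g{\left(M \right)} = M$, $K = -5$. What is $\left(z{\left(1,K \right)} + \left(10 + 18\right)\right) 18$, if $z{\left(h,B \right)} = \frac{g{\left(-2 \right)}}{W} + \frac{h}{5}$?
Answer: $\frac{2508}{5} \approx 501.6$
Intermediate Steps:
$W = 6$ ($W = \left(-3\right) \left(-2\right) = 6$)
$z{\left(h,B \right)} = - \frac{1}{3} + \frac{h}{5}$ ($z{\left(h,B \right)} = - \frac{2}{6} + \frac{h}{5} = \left(-2\right) \frac{1}{6} + h \frac{1}{5} = - \frac{1}{3} + \frac{h}{5}$)
$\left(z{\left(1,K \right)} + \left(10 + 18\right)\right) 18 = \left(\left(- \frac{1}{3} + \frac{1}{5} \cdot 1\right) + \left(10 + 18\right)\right) 18 = \left(\left(- \frac{1}{3} + \frac{1}{5}\right) + 28\right) 18 = \left(- \frac{2}{15} + 28\right) 18 = \frac{418}{15} \cdot 18 = \frac{2508}{5}$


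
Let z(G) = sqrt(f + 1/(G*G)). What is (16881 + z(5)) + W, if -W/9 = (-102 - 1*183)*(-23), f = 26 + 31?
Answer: -42114 + sqrt(1426)/5 ≈ -42106.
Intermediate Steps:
f = 57
W = -58995 (W = -9*(-102 - 1*183)*(-23) = -9*(-102 - 183)*(-23) = -(-2565)*(-23) = -9*6555 = -58995)
z(G) = sqrt(57 + G**(-2)) (z(G) = sqrt(57 + 1/(G*G)) = sqrt(57 + G**(-2)))
(16881 + z(5)) + W = (16881 + sqrt(57 + 5**(-2))) - 58995 = (16881 + sqrt(57 + 1/25)) - 58995 = (16881 + sqrt(1426/25)) - 58995 = (16881 + sqrt(1426)/5) - 58995 = -42114 + sqrt(1426)/5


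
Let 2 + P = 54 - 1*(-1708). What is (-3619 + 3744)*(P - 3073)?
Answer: -164125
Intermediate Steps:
P = 1760 (P = -2 + (54 - 1*(-1708)) = -2 + (54 + 1708) = -2 + 1762 = 1760)
(-3619 + 3744)*(P - 3073) = (-3619 + 3744)*(1760 - 3073) = 125*(-1313) = -164125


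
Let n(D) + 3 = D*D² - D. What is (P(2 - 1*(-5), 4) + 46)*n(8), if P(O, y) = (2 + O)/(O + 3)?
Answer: 234969/10 ≈ 23497.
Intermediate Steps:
n(D) = -3 + D³ - D (n(D) = -3 + (D*D² - D) = -3 + (D³ - D) = -3 + D³ - D)
P(O, y) = (2 + O)/(3 + O)
(P(2 - 1*(-5), 4) + 46)*n(8) = ((2 + (2 - 1*(-5)))/(3 + (2 - 1*(-5))) + 46)*(-3 + 8³ - 1*8) = ((2 + (2 + 5))/(3 + (2 + 5)) + 46)*(-3 + 512 - 8) = ((2 + 7)/(3 + 7) + 46)*501 = (9/10 + 46)*501 = (469/10)*501 = 234969/10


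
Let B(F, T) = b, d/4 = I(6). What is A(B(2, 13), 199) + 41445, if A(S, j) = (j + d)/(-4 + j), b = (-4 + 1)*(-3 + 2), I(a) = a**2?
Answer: 8082118/195 ≈ 41447.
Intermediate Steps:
d = 144 (d = 4*6**2 = 4*36 = 144)
b = 3 (b = -3*(-1) = 3)
B(F, T) = 3
A(S, j) = (144 + j)/(-4 + j) (A(S, j) = (j + 144)/(-4 + j) = (144 + j)/(-4 + j))
A(B(2, 13), 199) + 41445 = (144 + 199)/(-4 + 199) + 41445 = 343/195 + 41445 = 8082118/195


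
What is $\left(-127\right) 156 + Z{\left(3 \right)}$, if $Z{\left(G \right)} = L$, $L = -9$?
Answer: $-19821$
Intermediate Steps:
$Z{\left(G \right)} = -9$
$\left(-127\right) 156 + Z{\left(3 \right)} = \left(-127\right) 156 - 9 = -19812 - 9 = -19821$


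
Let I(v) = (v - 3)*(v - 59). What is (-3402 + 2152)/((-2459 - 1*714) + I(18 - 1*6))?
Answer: 625/1798 ≈ 0.34761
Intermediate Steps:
I(v) = (-59 + v)*(-3 + v) (I(v) = (-3 + v)*(-59 + v) = (-59 + v)*(-3 + v))
(-3402 + 2152)/((-2459 - 1*714) + I(18 - 1*6)) = (-3402 + 2152)/((-2459 - 1*714) + (177 + (18 - 1*6)² - 62*(18 - 1*6))) = -1250/((-2459 - 714) + (177 + (18 - 6)² - 62*(18 - 6))) = -1250/(-3173 + (177 + 12² - 62*12)) = -1250/(-3173 + (177 + 144 - 744)) = -1250/(-3173 - 423) = -1250/(-3596) = -1250*(-1/3596) = 625/1798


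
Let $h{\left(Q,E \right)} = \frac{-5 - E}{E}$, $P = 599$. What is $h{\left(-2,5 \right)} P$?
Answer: $-1198$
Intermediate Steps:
$h{\left(Q,E \right)} = \frac{-5 - E}{E}$
$h{\left(-2,5 \right)} P = \frac{-5 - 5}{5} \cdot 599 = \frac{1}{5} \left(-10\right) 599 = \left(-2\right) 599 = -1198$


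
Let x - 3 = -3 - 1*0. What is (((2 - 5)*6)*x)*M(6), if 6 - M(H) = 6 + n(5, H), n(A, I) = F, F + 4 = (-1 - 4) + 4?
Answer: 0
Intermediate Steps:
F = -5 (F = -4 + ((-1 - 4) + 4) = -4 + (-5 + 4) = -4 - 1 = -5)
n(A, I) = -5
x = 0 (x = 3 + (-3 - 1*0) = 3 + (-3 + 0) = 3 - 3 = 0)
M(H) = 5 (M(H) = 6 - (6 - 5) = 6 - 1*1 = 6 - 1 = 5)
(((2 - 5)*6)*x)*M(6) = (((2 - 5)*6)*0)*5 = (-3*6*0)*5 = -18*0*5 = 0*5 = 0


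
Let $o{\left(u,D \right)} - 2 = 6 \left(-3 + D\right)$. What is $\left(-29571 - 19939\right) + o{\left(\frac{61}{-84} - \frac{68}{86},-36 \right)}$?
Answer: $-49742$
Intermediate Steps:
$o{\left(u,D \right)} = -16 + 6 D$ ($o{\left(u,D \right)} = 2 + 6 \left(-3 + D\right) = 2 + \left(-18 + 6 D\right) = -16 + 6 D$)
$\left(-29571 - 19939\right) + o{\left(\frac{61}{-84} - \frac{68}{86},-36 \right)} = \left(-29571 - 19939\right) + \left(-16 + 6 \left(-36\right)\right) = -49510 - 232 = -49742$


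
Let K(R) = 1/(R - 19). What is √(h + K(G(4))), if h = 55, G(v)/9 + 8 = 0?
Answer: 6*√12649/91 ≈ 7.4155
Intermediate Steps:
G(v) = -72 (G(v) = -72 + 9*0 = -72 + 0 = -72)
K(R) = 1/(-19 + R)
√(h + K(G(4))) = √(55 + 1/(-19 - 72)) = √(55 + 1/(-91)) = √(55 - 1/91) = √(5004/91) = 6*√12649/91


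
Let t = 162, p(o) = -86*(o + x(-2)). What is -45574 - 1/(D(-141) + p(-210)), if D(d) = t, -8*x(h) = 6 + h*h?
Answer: -1670697268/36659 ≈ -45574.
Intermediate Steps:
x(h) = -¾ - h²/8 (x(h) = -(6 + h*h)/8 = -(6 + h²)/8 = -¾ - h²/8)
p(o) = 215/2 - 86*o (p(o) = -86*(o + (-¾ - ⅛*(-2)²)) = -86*(o + (-¾ - ⅛*4)) = -86*(o + (-¾ - ½)) = -86*(o - 5/4) = -86*(-5/4 + o) = 215/2 - 86*o)
D(d) = 162
-45574 - 1/(D(-141) + p(-210)) = -45574 - 1/(162 + (215/2 - 86*(-210))) = -45574 - 1/(162 + (215/2 + 18060)) = -45574 - 1/(162 + 36335/2) = -45574 - 1/36659/2 = -45574 - 1*2/36659 = -45574 - 2/36659 = -1670697268/36659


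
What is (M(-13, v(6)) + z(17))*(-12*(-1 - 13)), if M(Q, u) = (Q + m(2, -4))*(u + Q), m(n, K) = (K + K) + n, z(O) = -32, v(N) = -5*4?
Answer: 99960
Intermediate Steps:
v(N) = -20
m(n, K) = n + 2*K (m(n, K) = 2*K + n = n + 2*K)
M(Q, u) = (-6 + Q)*(Q + u) (M(Q, u) = (Q + (2 + 2*(-4)))*(u + Q) = (Q + (2 - 8))*(Q + u) = (Q - 6)*(Q + u) = (-6 + Q)*(Q + u))
(M(-13, v(6)) + z(17))*(-12*(-1 - 13)) = (((-13)² - 6*(-13) - 6*(-20) - 13*(-20)) - 32)*(-12*(-1 - 13)) = ((169 + 78 + 120 + 260) - 32)*(-12*(-14)) = (627 - 32)*168 = 595*168 = 99960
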